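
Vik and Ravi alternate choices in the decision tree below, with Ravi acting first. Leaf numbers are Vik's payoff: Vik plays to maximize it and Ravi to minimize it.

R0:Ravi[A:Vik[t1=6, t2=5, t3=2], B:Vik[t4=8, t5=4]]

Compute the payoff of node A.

A (Vik): max(6, 5, 2) = 6

6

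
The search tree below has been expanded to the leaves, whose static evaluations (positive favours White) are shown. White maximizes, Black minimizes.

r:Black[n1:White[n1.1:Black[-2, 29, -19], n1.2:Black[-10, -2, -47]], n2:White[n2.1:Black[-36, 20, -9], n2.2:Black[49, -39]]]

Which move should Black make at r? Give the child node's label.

n2

n1.1 (Black): min(-2, 29, -19) = -19
n1.2 (Black): min(-10, -2, -47) = -47
n1 (White): max(-19, -47) = -19
n2.1 (Black): min(-36, 20, -9) = -36
n2.2 (Black): min(49, -39) = -39
n2 (White): max(-36, -39) = -36
r (Black): min(-19, -36) = -36
Black at r wants the lowest of {n1=-19, n2=-36}, so chooses n2.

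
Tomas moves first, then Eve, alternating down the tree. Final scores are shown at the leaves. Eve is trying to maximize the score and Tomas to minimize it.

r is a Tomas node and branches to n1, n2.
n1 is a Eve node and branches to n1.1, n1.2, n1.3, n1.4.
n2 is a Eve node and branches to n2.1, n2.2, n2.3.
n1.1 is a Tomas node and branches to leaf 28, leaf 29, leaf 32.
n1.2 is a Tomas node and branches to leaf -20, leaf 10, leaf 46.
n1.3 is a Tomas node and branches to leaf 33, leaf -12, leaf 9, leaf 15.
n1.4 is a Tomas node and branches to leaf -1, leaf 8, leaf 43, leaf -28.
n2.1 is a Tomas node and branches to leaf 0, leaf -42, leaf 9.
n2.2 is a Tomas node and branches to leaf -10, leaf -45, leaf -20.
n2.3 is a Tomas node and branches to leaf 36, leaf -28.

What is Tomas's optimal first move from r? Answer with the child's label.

n1.1 (Tomas): min(28, 29, 32) = 28
n1.2 (Tomas): min(-20, 10, 46) = -20
n1.3 (Tomas): min(33, -12, 9, 15) = -12
n1.4 (Tomas): min(-1, 8, 43, -28) = -28
n1 (Eve): max(28, -20, -12, -28) = 28
n2.1 (Tomas): min(0, -42, 9) = -42
n2.2 (Tomas): min(-10, -45, -20) = -45
n2.3 (Tomas): min(36, -28) = -28
n2 (Eve): max(-42, -45, -28) = -28
r (Tomas): min(28, -28) = -28
Tomas at r wants the lowest of {n1=28, n2=-28}, so chooses n2.

n2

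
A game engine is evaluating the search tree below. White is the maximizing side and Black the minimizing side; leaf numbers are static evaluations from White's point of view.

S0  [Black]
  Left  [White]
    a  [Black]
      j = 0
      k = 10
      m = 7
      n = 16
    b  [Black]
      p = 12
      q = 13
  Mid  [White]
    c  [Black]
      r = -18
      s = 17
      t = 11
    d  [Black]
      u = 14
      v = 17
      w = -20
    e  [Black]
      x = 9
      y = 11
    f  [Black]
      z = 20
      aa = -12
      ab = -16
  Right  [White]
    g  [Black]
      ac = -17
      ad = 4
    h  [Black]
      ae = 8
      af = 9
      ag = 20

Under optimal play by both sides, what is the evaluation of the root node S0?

a (Black): min(0, 10, 7, 16) = 0
b (Black): min(12, 13) = 12
Left (White): max(0, 12) = 12
c (Black): min(-18, 17, 11) = -18
d (Black): min(14, 17, -20) = -20
e (Black): min(9, 11) = 9
f (Black): min(20, -12, -16) = -16
Mid (White): max(-18, -20, 9, -16) = 9
g (Black): min(-17, 4) = -17
h (Black): min(8, 9, 20) = 8
Right (White): max(-17, 8) = 8
S0 (Black): min(12, 9, 8) = 8

8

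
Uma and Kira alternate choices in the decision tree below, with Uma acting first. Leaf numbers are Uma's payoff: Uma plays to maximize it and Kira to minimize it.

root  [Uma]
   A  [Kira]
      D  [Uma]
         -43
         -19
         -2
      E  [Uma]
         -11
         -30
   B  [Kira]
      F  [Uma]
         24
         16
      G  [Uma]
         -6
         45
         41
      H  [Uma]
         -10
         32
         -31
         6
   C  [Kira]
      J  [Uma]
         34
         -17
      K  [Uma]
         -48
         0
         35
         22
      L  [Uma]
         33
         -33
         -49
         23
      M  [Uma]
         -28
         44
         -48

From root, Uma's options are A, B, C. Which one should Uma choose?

C

D (Uma): max(-43, -19, -2) = -2
E (Uma): max(-11, -30) = -11
A (Kira): min(-2, -11) = -11
F (Uma): max(24, 16) = 24
G (Uma): max(-6, 45, 41) = 45
H (Uma): max(-10, 32, -31, 6) = 32
B (Kira): min(24, 45, 32) = 24
J (Uma): max(34, -17) = 34
K (Uma): max(-48, 0, 35, 22) = 35
L (Uma): max(33, -33, -49, 23) = 33
M (Uma): max(-28, 44, -48) = 44
C (Kira): min(34, 35, 33, 44) = 33
root (Uma): max(-11, 24, 33) = 33
Uma at root wants the highest of {A=-11, B=24, C=33}, so chooses C.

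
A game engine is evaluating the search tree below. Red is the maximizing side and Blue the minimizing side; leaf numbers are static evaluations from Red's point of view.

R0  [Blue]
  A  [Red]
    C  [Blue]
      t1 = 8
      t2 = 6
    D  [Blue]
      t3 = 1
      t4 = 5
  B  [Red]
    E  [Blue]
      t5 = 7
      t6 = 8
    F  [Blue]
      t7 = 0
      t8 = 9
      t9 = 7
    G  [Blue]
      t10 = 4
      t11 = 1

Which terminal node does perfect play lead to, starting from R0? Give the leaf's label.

t2

C (Blue): min(8, 6) = 6
D (Blue): min(1, 5) = 1
A (Red): max(6, 1) = 6
E (Blue): min(7, 8) = 7
F (Blue): min(0, 9, 7) = 0
G (Blue): min(4, 1) = 1
B (Red): max(7, 0, 1) = 7
R0 (Blue): min(6, 7) = 6
At R0, Blue picks A (lowest: 6).
At A, Red picks C (highest: 6).
At C, Blue picks t2 (lowest: 6).
Terminal value 6.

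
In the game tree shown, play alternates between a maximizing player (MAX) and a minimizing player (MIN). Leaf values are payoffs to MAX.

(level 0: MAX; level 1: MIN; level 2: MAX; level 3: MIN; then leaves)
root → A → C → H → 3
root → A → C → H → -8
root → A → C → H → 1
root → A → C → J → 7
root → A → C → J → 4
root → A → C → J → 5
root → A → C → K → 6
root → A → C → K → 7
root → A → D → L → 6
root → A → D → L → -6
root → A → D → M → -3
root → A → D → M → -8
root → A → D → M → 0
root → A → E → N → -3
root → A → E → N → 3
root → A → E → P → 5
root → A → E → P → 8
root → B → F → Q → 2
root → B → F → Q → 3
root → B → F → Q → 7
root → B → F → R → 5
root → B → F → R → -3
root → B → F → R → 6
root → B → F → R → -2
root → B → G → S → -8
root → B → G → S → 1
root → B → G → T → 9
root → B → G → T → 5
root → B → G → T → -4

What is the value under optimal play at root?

H (MIN): min(3, -8, 1) = -8
J (MIN): min(7, 4, 5) = 4
K (MIN): min(6, 7) = 6
C (MAX): max(-8, 4, 6) = 6
L (MIN): min(6, -6) = -6
M (MIN): min(-3, -8, 0) = -8
D (MAX): max(-6, -8) = -6
N (MIN): min(-3, 3) = -3
P (MIN): min(5, 8) = 5
E (MAX): max(-3, 5) = 5
A (MIN): min(6, -6, 5) = -6
Q (MIN): min(2, 3, 7) = 2
R (MIN): min(5, -3, 6, -2) = -3
F (MAX): max(2, -3) = 2
S (MIN): min(-8, 1) = -8
T (MIN): min(9, 5, -4) = -4
G (MAX): max(-8, -4) = -4
B (MIN): min(2, -4) = -4
root (MAX): max(-6, -4) = -4

-4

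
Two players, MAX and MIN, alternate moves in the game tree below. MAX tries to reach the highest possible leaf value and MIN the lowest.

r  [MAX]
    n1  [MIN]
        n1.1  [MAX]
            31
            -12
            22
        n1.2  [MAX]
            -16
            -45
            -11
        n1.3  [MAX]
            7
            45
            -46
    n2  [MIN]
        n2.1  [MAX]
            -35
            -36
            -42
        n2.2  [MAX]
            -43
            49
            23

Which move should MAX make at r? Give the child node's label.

n1.1 (MAX): max(31, -12, 22) = 31
n1.2 (MAX): max(-16, -45, -11) = -11
n1.3 (MAX): max(7, 45, -46) = 45
n1 (MIN): min(31, -11, 45) = -11
n2.1 (MAX): max(-35, -36, -42) = -35
n2.2 (MAX): max(-43, 49, 23) = 49
n2 (MIN): min(-35, 49) = -35
r (MAX): max(-11, -35) = -11
MAX at r wants the highest of {n1=-11, n2=-35}, so chooses n1.

n1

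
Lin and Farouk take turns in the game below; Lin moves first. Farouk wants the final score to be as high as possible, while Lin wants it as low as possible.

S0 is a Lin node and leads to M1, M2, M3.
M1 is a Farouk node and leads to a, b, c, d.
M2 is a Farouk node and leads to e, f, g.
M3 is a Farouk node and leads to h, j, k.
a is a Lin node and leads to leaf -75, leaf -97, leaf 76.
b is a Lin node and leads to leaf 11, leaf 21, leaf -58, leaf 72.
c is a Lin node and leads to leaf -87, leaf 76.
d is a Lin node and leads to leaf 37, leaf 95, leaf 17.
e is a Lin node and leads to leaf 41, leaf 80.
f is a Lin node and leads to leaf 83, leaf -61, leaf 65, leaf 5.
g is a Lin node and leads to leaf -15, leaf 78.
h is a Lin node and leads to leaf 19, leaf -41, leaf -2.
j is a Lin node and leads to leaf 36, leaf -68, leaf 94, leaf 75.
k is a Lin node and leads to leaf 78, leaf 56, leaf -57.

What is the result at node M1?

a (Lin): min(-75, -97, 76) = -97
b (Lin): min(11, 21, -58, 72) = -58
c (Lin): min(-87, 76) = -87
d (Lin): min(37, 95, 17) = 17
M1 (Farouk): max(-97, -58, -87, 17) = 17

17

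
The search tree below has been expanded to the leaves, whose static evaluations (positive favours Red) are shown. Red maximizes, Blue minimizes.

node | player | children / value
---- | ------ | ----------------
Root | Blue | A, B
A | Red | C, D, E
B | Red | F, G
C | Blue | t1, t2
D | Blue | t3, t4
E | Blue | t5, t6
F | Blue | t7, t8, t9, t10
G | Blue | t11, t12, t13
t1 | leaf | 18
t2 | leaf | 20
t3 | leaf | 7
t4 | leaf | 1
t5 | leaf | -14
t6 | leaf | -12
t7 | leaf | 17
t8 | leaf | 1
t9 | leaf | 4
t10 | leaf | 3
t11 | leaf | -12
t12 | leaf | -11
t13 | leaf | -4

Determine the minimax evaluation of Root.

1

C (Blue): min(18, 20) = 18
D (Blue): min(7, 1) = 1
E (Blue): min(-14, -12) = -14
A (Red): max(18, 1, -14) = 18
F (Blue): min(17, 1, 4, 3) = 1
G (Blue): min(-12, -11, -4) = -12
B (Red): max(1, -12) = 1
Root (Blue): min(18, 1) = 1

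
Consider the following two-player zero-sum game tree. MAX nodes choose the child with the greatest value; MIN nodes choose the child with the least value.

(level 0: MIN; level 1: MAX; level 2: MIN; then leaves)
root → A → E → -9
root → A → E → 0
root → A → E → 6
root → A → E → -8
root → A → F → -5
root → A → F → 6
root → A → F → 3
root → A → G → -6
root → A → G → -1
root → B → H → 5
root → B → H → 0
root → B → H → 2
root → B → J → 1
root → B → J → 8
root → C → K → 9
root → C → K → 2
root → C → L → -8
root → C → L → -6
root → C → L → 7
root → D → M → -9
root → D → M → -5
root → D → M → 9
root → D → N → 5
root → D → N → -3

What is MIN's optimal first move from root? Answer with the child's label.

E (MIN): min(-9, 0, 6, -8) = -9
F (MIN): min(-5, 6, 3) = -5
G (MIN): min(-6, -1) = -6
A (MAX): max(-9, -5, -6) = -5
H (MIN): min(5, 0, 2) = 0
J (MIN): min(1, 8) = 1
B (MAX): max(0, 1) = 1
K (MIN): min(9, 2) = 2
L (MIN): min(-8, -6, 7) = -8
C (MAX): max(2, -8) = 2
M (MIN): min(-9, -5, 9) = -9
N (MIN): min(5, -3) = -3
D (MAX): max(-9, -3) = -3
root (MIN): min(-5, 1, 2, -3) = -5
MIN at root wants the lowest of {A=-5, B=1, C=2, D=-3}, so chooses A.

A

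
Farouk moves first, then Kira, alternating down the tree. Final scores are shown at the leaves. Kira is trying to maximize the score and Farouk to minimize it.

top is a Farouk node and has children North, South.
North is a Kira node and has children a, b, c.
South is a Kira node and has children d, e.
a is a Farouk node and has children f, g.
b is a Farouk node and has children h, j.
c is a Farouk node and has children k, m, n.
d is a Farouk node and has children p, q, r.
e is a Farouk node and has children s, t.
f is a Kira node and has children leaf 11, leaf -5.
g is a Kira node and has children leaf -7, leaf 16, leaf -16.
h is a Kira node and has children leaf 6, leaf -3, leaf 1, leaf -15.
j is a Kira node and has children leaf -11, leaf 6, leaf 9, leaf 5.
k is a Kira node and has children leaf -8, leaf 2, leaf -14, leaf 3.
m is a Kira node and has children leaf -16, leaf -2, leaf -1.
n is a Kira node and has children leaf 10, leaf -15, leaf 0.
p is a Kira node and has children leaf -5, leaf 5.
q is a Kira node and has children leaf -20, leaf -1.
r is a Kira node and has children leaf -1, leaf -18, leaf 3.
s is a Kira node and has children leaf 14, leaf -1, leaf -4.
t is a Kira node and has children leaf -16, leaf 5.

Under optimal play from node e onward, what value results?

5

s (Kira): max(14, -1, -4) = 14
t (Kira): max(-16, 5) = 5
e (Farouk): min(14, 5) = 5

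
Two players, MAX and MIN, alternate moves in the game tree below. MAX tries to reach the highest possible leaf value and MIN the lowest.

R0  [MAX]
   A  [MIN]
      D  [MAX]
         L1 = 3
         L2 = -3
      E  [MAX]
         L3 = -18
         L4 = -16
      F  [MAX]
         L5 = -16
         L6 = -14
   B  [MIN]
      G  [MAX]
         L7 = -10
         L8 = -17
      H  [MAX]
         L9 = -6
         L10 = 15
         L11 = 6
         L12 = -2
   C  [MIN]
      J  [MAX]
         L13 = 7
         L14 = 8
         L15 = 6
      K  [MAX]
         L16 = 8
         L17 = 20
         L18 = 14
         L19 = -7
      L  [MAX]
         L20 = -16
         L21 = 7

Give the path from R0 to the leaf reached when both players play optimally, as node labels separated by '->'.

D (MAX): max(3, -3) = 3
E (MAX): max(-18, -16) = -16
F (MAX): max(-16, -14) = -14
A (MIN): min(3, -16, -14) = -16
G (MAX): max(-10, -17) = -10
H (MAX): max(-6, 15, 6, -2) = 15
B (MIN): min(-10, 15) = -10
J (MAX): max(7, 8, 6) = 8
K (MAX): max(8, 20, 14, -7) = 20
L (MAX): max(-16, 7) = 7
C (MIN): min(8, 20, 7) = 7
R0 (MAX): max(-16, -10, 7) = 7
At R0, MAX picks C (highest: 7).
At C, MIN picks L (lowest: 7).
At L, MAX picks L21 (highest: 7).
Terminal value 7.

R0 -> C -> L -> L21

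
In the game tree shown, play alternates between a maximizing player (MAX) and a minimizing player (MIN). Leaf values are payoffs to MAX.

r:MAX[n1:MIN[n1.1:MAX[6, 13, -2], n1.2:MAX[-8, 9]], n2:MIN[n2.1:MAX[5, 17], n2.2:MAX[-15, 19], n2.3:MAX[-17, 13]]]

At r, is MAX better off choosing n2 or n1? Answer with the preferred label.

n2

n2.1 (MAX): max(5, 17) = 17
n2.2 (MAX): max(-15, 19) = 19
n2.3 (MAX): max(-17, 13) = 13
n2 (MIN): min(17, 19, 13) = 13
n1.1 (MAX): max(6, 13, -2) = 13
n1.2 (MAX): max(-8, 9) = 9
n1 (MIN): min(13, 9) = 9
MAX prefers the higher value; n2=13, n1=9. n2 is better since 13 > 9.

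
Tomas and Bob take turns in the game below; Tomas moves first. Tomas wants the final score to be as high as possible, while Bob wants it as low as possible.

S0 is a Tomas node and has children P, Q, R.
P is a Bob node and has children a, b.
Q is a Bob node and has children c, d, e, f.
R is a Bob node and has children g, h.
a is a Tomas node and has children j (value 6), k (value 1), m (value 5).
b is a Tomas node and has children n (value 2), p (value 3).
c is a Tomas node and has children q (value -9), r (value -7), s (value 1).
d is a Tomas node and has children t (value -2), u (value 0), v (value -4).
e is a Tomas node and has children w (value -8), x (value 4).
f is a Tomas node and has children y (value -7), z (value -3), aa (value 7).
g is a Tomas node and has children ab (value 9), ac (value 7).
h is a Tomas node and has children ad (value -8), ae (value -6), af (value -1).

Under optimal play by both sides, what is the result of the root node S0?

a (Tomas): max(6, 1, 5) = 6
b (Tomas): max(2, 3) = 3
P (Bob): min(6, 3) = 3
c (Tomas): max(-9, -7, 1) = 1
d (Tomas): max(-2, 0, -4) = 0
e (Tomas): max(-8, 4) = 4
f (Tomas): max(-7, -3, 7) = 7
Q (Bob): min(1, 0, 4, 7) = 0
g (Tomas): max(9, 7) = 9
h (Tomas): max(-8, -6, -1) = -1
R (Bob): min(9, -1) = -1
S0 (Tomas): max(3, 0, -1) = 3

3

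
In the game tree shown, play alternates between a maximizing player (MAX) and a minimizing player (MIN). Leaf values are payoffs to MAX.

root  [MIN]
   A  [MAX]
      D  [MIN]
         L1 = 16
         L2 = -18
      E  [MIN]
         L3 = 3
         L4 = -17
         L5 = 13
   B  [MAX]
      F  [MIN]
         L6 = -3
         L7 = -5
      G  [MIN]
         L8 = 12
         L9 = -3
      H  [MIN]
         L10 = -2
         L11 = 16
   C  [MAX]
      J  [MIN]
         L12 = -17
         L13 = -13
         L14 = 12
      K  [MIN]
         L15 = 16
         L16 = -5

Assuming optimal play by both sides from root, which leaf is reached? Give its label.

D (MIN): min(16, -18) = -18
E (MIN): min(3, -17, 13) = -17
A (MAX): max(-18, -17) = -17
F (MIN): min(-3, -5) = -5
G (MIN): min(12, -3) = -3
H (MIN): min(-2, 16) = -2
B (MAX): max(-5, -3, -2) = -2
J (MIN): min(-17, -13, 12) = -17
K (MIN): min(16, -5) = -5
C (MAX): max(-17, -5) = -5
root (MIN): min(-17, -2, -5) = -17
At root, MIN picks A (lowest: -17).
At A, MAX picks E (highest: -17).
At E, MIN picks L4 (lowest: -17).
Terminal value -17.

L4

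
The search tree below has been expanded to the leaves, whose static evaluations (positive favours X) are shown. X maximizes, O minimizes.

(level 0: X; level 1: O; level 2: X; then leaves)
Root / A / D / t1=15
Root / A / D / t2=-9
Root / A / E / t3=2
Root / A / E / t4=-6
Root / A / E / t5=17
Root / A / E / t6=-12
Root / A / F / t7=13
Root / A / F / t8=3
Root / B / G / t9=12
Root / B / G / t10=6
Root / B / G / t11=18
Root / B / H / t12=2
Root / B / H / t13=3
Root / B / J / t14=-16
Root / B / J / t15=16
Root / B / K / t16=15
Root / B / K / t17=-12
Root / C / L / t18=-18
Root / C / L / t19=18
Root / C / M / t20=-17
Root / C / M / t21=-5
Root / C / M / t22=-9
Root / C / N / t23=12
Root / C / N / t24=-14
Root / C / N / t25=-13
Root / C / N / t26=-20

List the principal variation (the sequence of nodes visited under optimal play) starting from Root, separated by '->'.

D (X): max(15, -9) = 15
E (X): max(2, -6, 17, -12) = 17
F (X): max(13, 3) = 13
A (O): min(15, 17, 13) = 13
G (X): max(12, 6, 18) = 18
H (X): max(2, 3) = 3
J (X): max(-16, 16) = 16
K (X): max(15, -12) = 15
B (O): min(18, 3, 16, 15) = 3
L (X): max(-18, 18) = 18
M (X): max(-17, -5, -9) = -5
N (X): max(12, -14, -13, -20) = 12
C (O): min(18, -5, 12) = -5
Root (X): max(13, 3, -5) = 13
At Root, X picks A (highest: 13).
At A, O picks F (lowest: 13).
At F, X picks t7 (highest: 13).
Terminal value 13.

Root -> A -> F -> t7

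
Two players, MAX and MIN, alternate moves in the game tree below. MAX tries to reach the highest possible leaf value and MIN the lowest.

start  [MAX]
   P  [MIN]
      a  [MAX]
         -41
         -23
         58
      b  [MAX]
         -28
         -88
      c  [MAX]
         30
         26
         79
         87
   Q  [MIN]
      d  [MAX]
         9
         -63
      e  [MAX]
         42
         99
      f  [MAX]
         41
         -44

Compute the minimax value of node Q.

9

d (MAX): max(9, -63) = 9
e (MAX): max(42, 99) = 99
f (MAX): max(41, -44) = 41
Q (MIN): min(9, 99, 41) = 9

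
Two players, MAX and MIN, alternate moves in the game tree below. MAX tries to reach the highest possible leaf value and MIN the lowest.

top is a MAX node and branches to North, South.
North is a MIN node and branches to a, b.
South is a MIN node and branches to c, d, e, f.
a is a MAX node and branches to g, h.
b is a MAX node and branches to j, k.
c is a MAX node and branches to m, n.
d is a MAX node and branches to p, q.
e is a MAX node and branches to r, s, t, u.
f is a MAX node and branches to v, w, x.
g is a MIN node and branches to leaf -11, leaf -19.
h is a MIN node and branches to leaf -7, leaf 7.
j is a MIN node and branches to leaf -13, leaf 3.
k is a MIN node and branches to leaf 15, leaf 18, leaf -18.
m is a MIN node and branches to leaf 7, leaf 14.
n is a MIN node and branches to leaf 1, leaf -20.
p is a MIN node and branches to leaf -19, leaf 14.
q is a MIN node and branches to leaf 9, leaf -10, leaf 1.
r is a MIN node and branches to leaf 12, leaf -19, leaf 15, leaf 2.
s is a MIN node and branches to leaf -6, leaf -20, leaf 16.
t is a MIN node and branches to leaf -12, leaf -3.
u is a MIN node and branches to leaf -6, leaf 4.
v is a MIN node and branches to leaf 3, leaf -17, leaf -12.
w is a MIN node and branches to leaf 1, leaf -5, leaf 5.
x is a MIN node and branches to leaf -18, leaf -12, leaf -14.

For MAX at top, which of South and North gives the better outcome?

m (MIN): min(7, 14) = 7
n (MIN): min(1, -20) = -20
c (MAX): max(7, -20) = 7
p (MIN): min(-19, 14) = -19
q (MIN): min(9, -10, 1) = -10
d (MAX): max(-19, -10) = -10
r (MIN): min(12, -19, 15, 2) = -19
s (MIN): min(-6, -20, 16) = -20
t (MIN): min(-12, -3) = -12
u (MIN): min(-6, 4) = -6
e (MAX): max(-19, -20, -12, -6) = -6
v (MIN): min(3, -17, -12) = -17
w (MIN): min(1, -5, 5) = -5
x (MIN): min(-18, -12, -14) = -18
f (MAX): max(-17, -5, -18) = -5
South (MIN): min(7, -10, -6, -5) = -10
g (MIN): min(-11, -19) = -19
h (MIN): min(-7, 7) = -7
a (MAX): max(-19, -7) = -7
j (MIN): min(-13, 3) = -13
k (MIN): min(15, 18, -18) = -18
b (MAX): max(-13, -18) = -13
North (MIN): min(-7, -13) = -13
MAX prefers the higher value; South=-10, North=-13. South is better since -10 > -13.

South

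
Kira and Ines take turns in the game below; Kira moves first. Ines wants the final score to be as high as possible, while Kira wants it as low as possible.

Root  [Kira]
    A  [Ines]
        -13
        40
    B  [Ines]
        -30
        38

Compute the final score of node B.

38

B (Ines): max(-30, 38) = 38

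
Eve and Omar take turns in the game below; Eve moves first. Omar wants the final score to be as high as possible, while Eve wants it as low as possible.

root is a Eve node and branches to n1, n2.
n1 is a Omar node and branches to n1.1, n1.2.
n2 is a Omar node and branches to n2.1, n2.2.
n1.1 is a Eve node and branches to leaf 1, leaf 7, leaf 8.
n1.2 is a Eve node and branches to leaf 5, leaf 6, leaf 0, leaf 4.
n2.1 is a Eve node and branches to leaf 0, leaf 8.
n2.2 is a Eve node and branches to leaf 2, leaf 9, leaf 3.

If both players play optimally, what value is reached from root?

1

n1.1 (Eve): min(1, 7, 8) = 1
n1.2 (Eve): min(5, 6, 0, 4) = 0
n1 (Omar): max(1, 0) = 1
n2.1 (Eve): min(0, 8) = 0
n2.2 (Eve): min(2, 9, 3) = 2
n2 (Omar): max(0, 2) = 2
root (Eve): min(1, 2) = 1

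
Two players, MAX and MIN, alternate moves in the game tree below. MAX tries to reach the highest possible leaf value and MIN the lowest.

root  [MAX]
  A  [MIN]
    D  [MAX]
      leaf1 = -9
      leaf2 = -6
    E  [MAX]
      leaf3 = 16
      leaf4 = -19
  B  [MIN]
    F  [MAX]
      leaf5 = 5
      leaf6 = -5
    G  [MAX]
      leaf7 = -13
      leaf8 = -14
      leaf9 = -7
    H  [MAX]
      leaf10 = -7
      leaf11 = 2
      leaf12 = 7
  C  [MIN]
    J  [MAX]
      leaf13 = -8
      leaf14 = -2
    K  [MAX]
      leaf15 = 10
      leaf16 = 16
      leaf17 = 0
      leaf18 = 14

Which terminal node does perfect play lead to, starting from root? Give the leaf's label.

D (MAX): max(-9, -6) = -6
E (MAX): max(16, -19) = 16
A (MIN): min(-6, 16) = -6
F (MAX): max(5, -5) = 5
G (MAX): max(-13, -14, -7) = -7
H (MAX): max(-7, 2, 7) = 7
B (MIN): min(5, -7, 7) = -7
J (MAX): max(-8, -2) = -2
K (MAX): max(10, 16, 0, 14) = 16
C (MIN): min(-2, 16) = -2
root (MAX): max(-6, -7, -2) = -2
At root, MAX picks C (highest: -2).
At C, MIN picks J (lowest: -2).
At J, MAX picks leaf14 (highest: -2).
Terminal value -2.

leaf14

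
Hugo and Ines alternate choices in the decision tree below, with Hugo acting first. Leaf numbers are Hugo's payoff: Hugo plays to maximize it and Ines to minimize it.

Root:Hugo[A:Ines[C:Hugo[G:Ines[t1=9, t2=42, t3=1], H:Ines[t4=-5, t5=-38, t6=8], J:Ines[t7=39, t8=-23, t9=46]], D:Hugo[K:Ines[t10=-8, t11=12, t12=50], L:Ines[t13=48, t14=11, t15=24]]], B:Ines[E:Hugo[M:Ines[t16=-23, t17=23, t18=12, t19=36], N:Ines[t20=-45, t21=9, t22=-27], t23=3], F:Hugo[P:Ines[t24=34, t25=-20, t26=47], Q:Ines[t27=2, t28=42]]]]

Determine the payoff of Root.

G (Ines): min(9, 42, 1) = 1
H (Ines): min(-5, -38, 8) = -38
J (Ines): min(39, -23, 46) = -23
C (Hugo): max(1, -38, -23) = 1
K (Ines): min(-8, 12, 50) = -8
L (Ines): min(48, 11, 24) = 11
D (Hugo): max(-8, 11) = 11
A (Ines): min(1, 11) = 1
M (Ines): min(-23, 23, 12, 36) = -23
N (Ines): min(-45, 9, -27) = -45
E (Hugo): max(-23, -45, 3) = 3
P (Ines): min(34, -20, 47) = -20
Q (Ines): min(2, 42) = 2
F (Hugo): max(-20, 2) = 2
B (Ines): min(3, 2) = 2
Root (Hugo): max(1, 2) = 2

2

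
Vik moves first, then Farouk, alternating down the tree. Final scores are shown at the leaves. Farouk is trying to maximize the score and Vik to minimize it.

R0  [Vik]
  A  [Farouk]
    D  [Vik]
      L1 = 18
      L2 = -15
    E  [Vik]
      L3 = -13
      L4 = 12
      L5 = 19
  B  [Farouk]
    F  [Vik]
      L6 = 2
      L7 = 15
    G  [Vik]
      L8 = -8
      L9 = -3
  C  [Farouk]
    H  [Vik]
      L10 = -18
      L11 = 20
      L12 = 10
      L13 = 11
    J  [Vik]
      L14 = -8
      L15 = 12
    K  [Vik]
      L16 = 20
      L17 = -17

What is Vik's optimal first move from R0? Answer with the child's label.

D (Vik): min(18, -15) = -15
E (Vik): min(-13, 12, 19) = -13
A (Farouk): max(-15, -13) = -13
F (Vik): min(2, 15) = 2
G (Vik): min(-8, -3) = -8
B (Farouk): max(2, -8) = 2
H (Vik): min(-18, 20, 10, 11) = -18
J (Vik): min(-8, 12) = -8
K (Vik): min(20, -17) = -17
C (Farouk): max(-18, -8, -17) = -8
R0 (Vik): min(-13, 2, -8) = -13
Vik at R0 wants the lowest of {A=-13, B=2, C=-8}, so chooses A.

A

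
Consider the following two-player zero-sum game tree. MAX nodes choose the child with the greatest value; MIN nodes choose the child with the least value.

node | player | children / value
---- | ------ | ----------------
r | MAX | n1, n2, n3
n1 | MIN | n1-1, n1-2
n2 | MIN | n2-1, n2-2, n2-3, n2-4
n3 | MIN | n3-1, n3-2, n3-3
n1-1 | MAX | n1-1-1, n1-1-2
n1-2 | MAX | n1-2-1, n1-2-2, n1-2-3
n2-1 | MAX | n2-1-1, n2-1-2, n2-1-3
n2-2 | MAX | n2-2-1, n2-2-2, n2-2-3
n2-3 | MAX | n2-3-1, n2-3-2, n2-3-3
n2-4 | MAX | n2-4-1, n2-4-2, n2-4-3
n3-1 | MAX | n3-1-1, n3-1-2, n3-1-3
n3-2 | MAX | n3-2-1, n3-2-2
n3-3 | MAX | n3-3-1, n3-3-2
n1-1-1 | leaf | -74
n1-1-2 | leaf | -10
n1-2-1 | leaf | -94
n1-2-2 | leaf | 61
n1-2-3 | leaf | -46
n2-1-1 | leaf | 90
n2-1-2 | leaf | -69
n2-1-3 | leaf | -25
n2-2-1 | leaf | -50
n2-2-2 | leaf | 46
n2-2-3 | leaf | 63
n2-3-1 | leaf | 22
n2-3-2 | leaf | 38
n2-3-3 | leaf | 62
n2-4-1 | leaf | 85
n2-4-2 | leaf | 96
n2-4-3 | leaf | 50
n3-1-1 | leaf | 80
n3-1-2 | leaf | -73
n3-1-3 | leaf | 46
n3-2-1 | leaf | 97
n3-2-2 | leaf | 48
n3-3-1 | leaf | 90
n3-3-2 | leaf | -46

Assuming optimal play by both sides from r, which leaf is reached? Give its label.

n3-1-1

n1-1 (MAX): max(-74, -10) = -10
n1-2 (MAX): max(-94, 61, -46) = 61
n1 (MIN): min(-10, 61) = -10
n2-1 (MAX): max(90, -69, -25) = 90
n2-2 (MAX): max(-50, 46, 63) = 63
n2-3 (MAX): max(22, 38, 62) = 62
n2-4 (MAX): max(85, 96, 50) = 96
n2 (MIN): min(90, 63, 62, 96) = 62
n3-1 (MAX): max(80, -73, 46) = 80
n3-2 (MAX): max(97, 48) = 97
n3-3 (MAX): max(90, -46) = 90
n3 (MIN): min(80, 97, 90) = 80
r (MAX): max(-10, 62, 80) = 80
At r, MAX picks n3 (highest: 80).
At n3, MIN picks n3-1 (lowest: 80).
At n3-1, MAX picks n3-1-1 (highest: 80).
Terminal value 80.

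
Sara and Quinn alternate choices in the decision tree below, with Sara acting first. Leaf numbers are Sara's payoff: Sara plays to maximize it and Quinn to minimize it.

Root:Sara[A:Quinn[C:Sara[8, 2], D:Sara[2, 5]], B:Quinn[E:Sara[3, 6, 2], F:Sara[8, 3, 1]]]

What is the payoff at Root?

C (Sara): max(8, 2) = 8
D (Sara): max(2, 5) = 5
A (Quinn): min(8, 5) = 5
E (Sara): max(3, 6, 2) = 6
F (Sara): max(8, 3, 1) = 8
B (Quinn): min(6, 8) = 6
Root (Sara): max(5, 6) = 6

6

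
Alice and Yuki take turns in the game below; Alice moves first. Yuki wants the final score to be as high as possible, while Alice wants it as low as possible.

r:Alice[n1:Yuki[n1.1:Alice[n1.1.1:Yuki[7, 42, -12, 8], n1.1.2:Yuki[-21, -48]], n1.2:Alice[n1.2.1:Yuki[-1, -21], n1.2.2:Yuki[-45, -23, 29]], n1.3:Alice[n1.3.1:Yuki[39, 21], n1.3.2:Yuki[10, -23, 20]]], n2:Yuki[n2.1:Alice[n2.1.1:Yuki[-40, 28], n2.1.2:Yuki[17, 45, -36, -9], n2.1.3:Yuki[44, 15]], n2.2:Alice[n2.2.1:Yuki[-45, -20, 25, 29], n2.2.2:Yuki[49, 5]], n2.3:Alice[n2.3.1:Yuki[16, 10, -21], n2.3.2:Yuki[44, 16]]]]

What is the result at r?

20

n1.1.1 (Yuki): max(7, 42, -12, 8) = 42
n1.1.2 (Yuki): max(-21, -48) = -21
n1.1 (Alice): min(42, -21) = -21
n1.2.1 (Yuki): max(-1, -21) = -1
n1.2.2 (Yuki): max(-45, -23, 29) = 29
n1.2 (Alice): min(-1, 29) = -1
n1.3.1 (Yuki): max(39, 21) = 39
n1.3.2 (Yuki): max(10, -23, 20) = 20
n1.3 (Alice): min(39, 20) = 20
n1 (Yuki): max(-21, -1, 20) = 20
n2.1.1 (Yuki): max(-40, 28) = 28
n2.1.2 (Yuki): max(17, 45, -36, -9) = 45
n2.1.3 (Yuki): max(44, 15) = 44
n2.1 (Alice): min(28, 45, 44) = 28
n2.2.1 (Yuki): max(-45, -20, 25, 29) = 29
n2.2.2 (Yuki): max(49, 5) = 49
n2.2 (Alice): min(29, 49) = 29
n2.3.1 (Yuki): max(16, 10, -21) = 16
n2.3.2 (Yuki): max(44, 16) = 44
n2.3 (Alice): min(16, 44) = 16
n2 (Yuki): max(28, 29, 16) = 29
r (Alice): min(20, 29) = 20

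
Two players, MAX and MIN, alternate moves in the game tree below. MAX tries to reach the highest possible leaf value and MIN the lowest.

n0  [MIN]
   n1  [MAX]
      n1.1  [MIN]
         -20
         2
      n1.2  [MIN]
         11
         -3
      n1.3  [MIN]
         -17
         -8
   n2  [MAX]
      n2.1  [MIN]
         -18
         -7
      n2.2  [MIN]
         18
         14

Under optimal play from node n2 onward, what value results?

n2.1 (MIN): min(-18, -7) = -18
n2.2 (MIN): min(18, 14) = 14
n2 (MAX): max(-18, 14) = 14

14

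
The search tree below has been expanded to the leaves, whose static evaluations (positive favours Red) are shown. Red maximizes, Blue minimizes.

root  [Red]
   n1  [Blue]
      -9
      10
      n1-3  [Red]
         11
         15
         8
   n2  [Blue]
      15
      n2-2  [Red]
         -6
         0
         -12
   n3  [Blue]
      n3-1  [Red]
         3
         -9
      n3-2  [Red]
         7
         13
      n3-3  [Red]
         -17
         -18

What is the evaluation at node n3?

-17

n3-1 (Red): max(3, -9) = 3
n3-2 (Red): max(7, 13) = 13
n3-3 (Red): max(-17, -18) = -17
n3 (Blue): min(3, 13, -17) = -17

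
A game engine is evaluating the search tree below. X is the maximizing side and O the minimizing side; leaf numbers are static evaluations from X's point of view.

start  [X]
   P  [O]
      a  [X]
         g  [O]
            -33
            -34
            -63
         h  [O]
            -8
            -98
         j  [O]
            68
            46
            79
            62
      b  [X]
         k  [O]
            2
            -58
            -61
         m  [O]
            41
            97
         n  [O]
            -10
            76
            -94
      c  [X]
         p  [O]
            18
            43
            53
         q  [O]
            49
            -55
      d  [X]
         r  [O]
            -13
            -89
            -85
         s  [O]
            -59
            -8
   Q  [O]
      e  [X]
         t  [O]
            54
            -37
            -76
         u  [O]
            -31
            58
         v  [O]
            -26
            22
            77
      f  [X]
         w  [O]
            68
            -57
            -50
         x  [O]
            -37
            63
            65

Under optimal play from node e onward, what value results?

-26

t (O): min(54, -37, -76) = -76
u (O): min(-31, 58) = -31
v (O): min(-26, 22, 77) = -26
e (X): max(-76, -31, -26) = -26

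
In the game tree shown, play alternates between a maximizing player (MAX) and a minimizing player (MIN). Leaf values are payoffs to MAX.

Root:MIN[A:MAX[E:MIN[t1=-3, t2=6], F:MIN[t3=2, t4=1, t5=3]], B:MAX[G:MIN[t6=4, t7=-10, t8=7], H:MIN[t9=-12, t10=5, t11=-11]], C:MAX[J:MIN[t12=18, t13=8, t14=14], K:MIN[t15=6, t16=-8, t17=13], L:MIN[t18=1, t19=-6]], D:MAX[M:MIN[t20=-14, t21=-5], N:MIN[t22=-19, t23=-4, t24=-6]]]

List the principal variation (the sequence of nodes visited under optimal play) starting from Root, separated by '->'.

E (MIN): min(-3, 6) = -3
F (MIN): min(2, 1, 3) = 1
A (MAX): max(-3, 1) = 1
G (MIN): min(4, -10, 7) = -10
H (MIN): min(-12, 5, -11) = -12
B (MAX): max(-10, -12) = -10
J (MIN): min(18, 8, 14) = 8
K (MIN): min(6, -8, 13) = -8
L (MIN): min(1, -6) = -6
C (MAX): max(8, -8, -6) = 8
M (MIN): min(-14, -5) = -14
N (MIN): min(-19, -4, -6) = -19
D (MAX): max(-14, -19) = -14
Root (MIN): min(1, -10, 8, -14) = -14
At Root, MIN picks D (lowest: -14).
At D, MAX picks M (highest: -14).
At M, MIN picks t20 (lowest: -14).
Terminal value -14.

Root -> D -> M -> t20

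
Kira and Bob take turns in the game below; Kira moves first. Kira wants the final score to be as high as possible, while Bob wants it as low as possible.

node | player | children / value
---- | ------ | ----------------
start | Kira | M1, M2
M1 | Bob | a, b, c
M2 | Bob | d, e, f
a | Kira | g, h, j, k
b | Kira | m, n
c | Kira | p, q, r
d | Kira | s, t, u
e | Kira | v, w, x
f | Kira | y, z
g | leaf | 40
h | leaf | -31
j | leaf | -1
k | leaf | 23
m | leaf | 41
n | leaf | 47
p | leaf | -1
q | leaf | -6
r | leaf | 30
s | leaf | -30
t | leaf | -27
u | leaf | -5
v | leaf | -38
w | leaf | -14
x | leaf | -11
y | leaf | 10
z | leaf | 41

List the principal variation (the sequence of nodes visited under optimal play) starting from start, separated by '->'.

start -> M1 -> c -> r

a (Kira): max(40, -31, -1, 23) = 40
b (Kira): max(41, 47) = 47
c (Kira): max(-1, -6, 30) = 30
M1 (Bob): min(40, 47, 30) = 30
d (Kira): max(-30, -27, -5) = -5
e (Kira): max(-38, -14, -11) = -11
f (Kira): max(10, 41) = 41
M2 (Bob): min(-5, -11, 41) = -11
start (Kira): max(30, -11) = 30
At start, Kira picks M1 (highest: 30).
At M1, Bob picks c (lowest: 30).
At c, Kira picks r (highest: 30).
Terminal value 30.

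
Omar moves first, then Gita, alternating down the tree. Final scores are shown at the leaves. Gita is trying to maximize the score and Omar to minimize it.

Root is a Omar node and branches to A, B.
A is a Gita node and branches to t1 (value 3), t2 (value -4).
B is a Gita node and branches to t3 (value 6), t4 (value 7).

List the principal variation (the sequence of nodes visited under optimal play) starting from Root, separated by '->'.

A (Gita): max(3, -4) = 3
B (Gita): max(6, 7) = 7
Root (Omar): min(3, 7) = 3
At Root, Omar picks A (lowest: 3).
At A, Gita picks t1 (highest: 3).
Terminal value 3.

Root -> A -> t1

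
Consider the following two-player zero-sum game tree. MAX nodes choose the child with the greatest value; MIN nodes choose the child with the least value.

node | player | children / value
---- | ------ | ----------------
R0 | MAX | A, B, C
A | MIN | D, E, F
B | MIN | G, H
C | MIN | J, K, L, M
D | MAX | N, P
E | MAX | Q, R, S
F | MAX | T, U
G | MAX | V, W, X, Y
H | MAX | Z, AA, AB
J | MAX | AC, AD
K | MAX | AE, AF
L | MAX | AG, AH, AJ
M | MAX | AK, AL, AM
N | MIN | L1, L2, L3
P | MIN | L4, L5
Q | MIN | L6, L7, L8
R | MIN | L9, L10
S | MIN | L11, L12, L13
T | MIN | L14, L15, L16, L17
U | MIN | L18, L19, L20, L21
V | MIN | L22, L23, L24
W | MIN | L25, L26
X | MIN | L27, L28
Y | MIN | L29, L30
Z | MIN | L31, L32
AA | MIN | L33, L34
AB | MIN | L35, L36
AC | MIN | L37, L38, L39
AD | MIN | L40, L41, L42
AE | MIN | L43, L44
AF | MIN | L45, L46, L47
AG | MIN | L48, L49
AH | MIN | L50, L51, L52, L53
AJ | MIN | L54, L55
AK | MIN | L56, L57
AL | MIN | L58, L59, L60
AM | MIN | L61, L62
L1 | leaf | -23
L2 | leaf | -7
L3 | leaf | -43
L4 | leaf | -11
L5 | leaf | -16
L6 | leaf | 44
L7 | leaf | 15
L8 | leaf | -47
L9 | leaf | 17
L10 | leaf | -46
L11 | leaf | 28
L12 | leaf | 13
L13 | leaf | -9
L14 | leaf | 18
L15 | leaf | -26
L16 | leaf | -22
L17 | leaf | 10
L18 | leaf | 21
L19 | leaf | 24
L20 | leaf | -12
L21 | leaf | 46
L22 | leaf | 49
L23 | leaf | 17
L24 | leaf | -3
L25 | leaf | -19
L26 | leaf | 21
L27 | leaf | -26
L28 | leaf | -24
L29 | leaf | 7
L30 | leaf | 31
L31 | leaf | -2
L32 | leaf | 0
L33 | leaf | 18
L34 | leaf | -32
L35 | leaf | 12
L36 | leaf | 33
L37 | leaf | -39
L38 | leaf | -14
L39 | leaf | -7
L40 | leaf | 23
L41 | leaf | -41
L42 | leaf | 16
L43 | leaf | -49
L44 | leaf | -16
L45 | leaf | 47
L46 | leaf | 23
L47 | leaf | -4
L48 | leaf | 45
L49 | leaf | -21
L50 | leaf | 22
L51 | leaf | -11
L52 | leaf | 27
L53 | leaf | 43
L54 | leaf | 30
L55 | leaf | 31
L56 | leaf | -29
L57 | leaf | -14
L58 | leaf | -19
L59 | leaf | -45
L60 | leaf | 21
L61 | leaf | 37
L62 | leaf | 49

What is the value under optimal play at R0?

N (MIN): min(-23, -7, -43) = -43
P (MIN): min(-11, -16) = -16
D (MAX): max(-43, -16) = -16
Q (MIN): min(44, 15, -47) = -47
R (MIN): min(17, -46) = -46
S (MIN): min(28, 13, -9) = -9
E (MAX): max(-47, -46, -9) = -9
T (MIN): min(18, -26, -22, 10) = -26
U (MIN): min(21, 24, -12, 46) = -12
F (MAX): max(-26, -12) = -12
A (MIN): min(-16, -9, -12) = -16
V (MIN): min(49, 17, -3) = -3
W (MIN): min(-19, 21) = -19
X (MIN): min(-26, -24) = -26
Y (MIN): min(7, 31) = 7
G (MAX): max(-3, -19, -26, 7) = 7
Z (MIN): min(-2, 0) = -2
AA (MIN): min(18, -32) = -32
AB (MIN): min(12, 33) = 12
H (MAX): max(-2, -32, 12) = 12
B (MIN): min(7, 12) = 7
AC (MIN): min(-39, -14, -7) = -39
AD (MIN): min(23, -41, 16) = -41
J (MAX): max(-39, -41) = -39
AE (MIN): min(-49, -16) = -49
AF (MIN): min(47, 23, -4) = -4
K (MAX): max(-49, -4) = -4
AG (MIN): min(45, -21) = -21
AH (MIN): min(22, -11, 27, 43) = -11
AJ (MIN): min(30, 31) = 30
L (MAX): max(-21, -11, 30) = 30
AK (MIN): min(-29, -14) = -29
AL (MIN): min(-19, -45, 21) = -45
AM (MIN): min(37, 49) = 37
M (MAX): max(-29, -45, 37) = 37
C (MIN): min(-39, -4, 30, 37) = -39
R0 (MAX): max(-16, 7, -39) = 7

7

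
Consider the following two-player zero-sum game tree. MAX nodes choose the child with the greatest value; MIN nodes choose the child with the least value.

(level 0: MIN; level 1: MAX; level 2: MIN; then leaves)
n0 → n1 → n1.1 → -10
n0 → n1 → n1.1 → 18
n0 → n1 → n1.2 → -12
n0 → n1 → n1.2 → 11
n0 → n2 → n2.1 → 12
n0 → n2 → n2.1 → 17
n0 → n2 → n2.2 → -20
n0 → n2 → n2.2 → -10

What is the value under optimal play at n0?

-10

n1.1 (MIN): min(-10, 18) = -10
n1.2 (MIN): min(-12, 11) = -12
n1 (MAX): max(-10, -12) = -10
n2.1 (MIN): min(12, 17) = 12
n2.2 (MIN): min(-20, -10) = -20
n2 (MAX): max(12, -20) = 12
n0 (MIN): min(-10, 12) = -10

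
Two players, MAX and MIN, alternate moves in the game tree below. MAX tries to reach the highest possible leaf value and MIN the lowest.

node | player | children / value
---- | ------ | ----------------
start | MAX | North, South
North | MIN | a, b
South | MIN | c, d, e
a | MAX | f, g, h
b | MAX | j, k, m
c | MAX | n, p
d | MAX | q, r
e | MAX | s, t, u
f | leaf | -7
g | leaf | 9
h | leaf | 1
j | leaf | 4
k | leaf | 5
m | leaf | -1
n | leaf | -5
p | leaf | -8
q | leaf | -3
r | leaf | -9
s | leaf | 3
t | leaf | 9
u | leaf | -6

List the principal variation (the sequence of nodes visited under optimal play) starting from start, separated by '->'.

start -> North -> b -> k

a (MAX): max(-7, 9, 1) = 9
b (MAX): max(4, 5, -1) = 5
North (MIN): min(9, 5) = 5
c (MAX): max(-5, -8) = -5
d (MAX): max(-3, -9) = -3
e (MAX): max(3, 9, -6) = 9
South (MIN): min(-5, -3, 9) = -5
start (MAX): max(5, -5) = 5
At start, MAX picks North (highest: 5).
At North, MIN picks b (lowest: 5).
At b, MAX picks k (highest: 5).
Terminal value 5.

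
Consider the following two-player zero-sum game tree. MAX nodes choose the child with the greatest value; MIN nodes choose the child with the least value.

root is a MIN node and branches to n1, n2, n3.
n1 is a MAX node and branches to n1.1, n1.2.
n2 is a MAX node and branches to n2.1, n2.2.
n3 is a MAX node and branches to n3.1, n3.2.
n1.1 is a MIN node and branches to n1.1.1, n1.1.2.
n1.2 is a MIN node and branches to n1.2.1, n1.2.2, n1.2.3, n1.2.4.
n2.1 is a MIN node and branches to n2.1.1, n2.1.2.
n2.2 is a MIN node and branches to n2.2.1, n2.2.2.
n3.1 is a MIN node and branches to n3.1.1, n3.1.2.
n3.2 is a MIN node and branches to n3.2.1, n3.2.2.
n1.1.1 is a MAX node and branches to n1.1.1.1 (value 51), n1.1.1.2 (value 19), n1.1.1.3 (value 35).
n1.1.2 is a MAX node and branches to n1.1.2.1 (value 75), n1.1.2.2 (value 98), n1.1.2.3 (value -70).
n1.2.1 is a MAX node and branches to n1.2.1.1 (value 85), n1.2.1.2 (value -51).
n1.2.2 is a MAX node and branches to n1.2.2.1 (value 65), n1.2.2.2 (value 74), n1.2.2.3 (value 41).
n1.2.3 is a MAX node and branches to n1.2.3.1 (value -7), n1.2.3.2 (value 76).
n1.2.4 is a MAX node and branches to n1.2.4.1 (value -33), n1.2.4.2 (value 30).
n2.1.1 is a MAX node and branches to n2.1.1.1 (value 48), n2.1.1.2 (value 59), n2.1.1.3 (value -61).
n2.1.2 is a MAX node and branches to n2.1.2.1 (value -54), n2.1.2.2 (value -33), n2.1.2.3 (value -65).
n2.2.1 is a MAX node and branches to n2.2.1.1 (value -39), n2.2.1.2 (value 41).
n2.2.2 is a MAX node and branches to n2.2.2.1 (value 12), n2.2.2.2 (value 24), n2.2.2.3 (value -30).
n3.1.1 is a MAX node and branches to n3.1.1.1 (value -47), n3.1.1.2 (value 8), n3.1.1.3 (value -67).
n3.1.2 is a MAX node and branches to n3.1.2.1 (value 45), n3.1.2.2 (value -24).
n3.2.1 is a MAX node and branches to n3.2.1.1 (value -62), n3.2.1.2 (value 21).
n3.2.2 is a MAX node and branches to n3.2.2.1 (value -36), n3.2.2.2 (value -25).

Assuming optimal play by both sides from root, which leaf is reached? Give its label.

n3.1.1.2

n1.1.1 (MAX): max(51, 19, 35) = 51
n1.1.2 (MAX): max(75, 98, -70) = 98
n1.1 (MIN): min(51, 98) = 51
n1.2.1 (MAX): max(85, -51) = 85
n1.2.2 (MAX): max(65, 74, 41) = 74
n1.2.3 (MAX): max(-7, 76) = 76
n1.2.4 (MAX): max(-33, 30) = 30
n1.2 (MIN): min(85, 74, 76, 30) = 30
n1 (MAX): max(51, 30) = 51
n2.1.1 (MAX): max(48, 59, -61) = 59
n2.1.2 (MAX): max(-54, -33, -65) = -33
n2.1 (MIN): min(59, -33) = -33
n2.2.1 (MAX): max(-39, 41) = 41
n2.2.2 (MAX): max(12, 24, -30) = 24
n2.2 (MIN): min(41, 24) = 24
n2 (MAX): max(-33, 24) = 24
n3.1.1 (MAX): max(-47, 8, -67) = 8
n3.1.2 (MAX): max(45, -24) = 45
n3.1 (MIN): min(8, 45) = 8
n3.2.1 (MAX): max(-62, 21) = 21
n3.2.2 (MAX): max(-36, -25) = -25
n3.2 (MIN): min(21, -25) = -25
n3 (MAX): max(8, -25) = 8
root (MIN): min(51, 24, 8) = 8
At root, MIN picks n3 (lowest: 8).
At n3, MAX picks n3.1 (highest: 8).
At n3.1, MIN picks n3.1.1 (lowest: 8).
At n3.1.1, MAX picks n3.1.1.2 (highest: 8).
Terminal value 8.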